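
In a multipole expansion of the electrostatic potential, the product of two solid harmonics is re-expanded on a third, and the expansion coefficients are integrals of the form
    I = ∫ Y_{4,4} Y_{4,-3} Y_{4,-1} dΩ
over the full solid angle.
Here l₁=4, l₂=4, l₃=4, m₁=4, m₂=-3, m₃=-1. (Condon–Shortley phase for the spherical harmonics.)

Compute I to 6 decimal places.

-0.168431

m-sum 0 ✓  L=12 even ✓  0≤4≤8 ✓
Π(2lᵢ+1) = 9×9×9 = 729
triangle coeff Δ(4,4,4) = 1/450450
Σ_t [0,4]: t=0:+1/13824 t=1:−1/216 t=2:+1/64 t=3:−1/216 t=4:+1/13824 = 5/768
(3j)²=18/1001 [(4 4 4; 0 0 0)], sign=+1
Σ_t [0,0]: t=0:+1/3456 = 1/3456
(3j)²=35/1287 [(4 4 4; 4 -3 -1)], sign=-1
⇒ 4πI² = 7290/20449
I = (-1)√(7290/20449/(4π)) = -0.16843130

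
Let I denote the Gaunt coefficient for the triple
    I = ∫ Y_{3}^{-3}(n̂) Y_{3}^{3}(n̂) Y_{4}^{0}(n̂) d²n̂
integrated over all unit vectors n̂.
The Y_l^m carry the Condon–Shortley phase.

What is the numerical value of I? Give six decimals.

-0.076935

m-sum 0 ✓  L=10 even ✓  0≤4≤6 ✓
Π(2lᵢ+1) = 7×7×9 = 441
triangle coeff Δ(3,3,4) = 1/34650
Σ_t [0,2]: t=0:+1/72 t=1:−1/16 t=2:+1/72 = -5/144
(3j)²=2/77 [(3 3 4; 0 0 0)], sign=-1
Σ_t [2,2]: t=2:+1/1152 = 1/1152
(3j)²=1/154 [(3 3 4; -3 3 0)], sign=+1
⇒ 4πI² = 9/121
I = (-1)√(9/121/(4π)) = -0.07693494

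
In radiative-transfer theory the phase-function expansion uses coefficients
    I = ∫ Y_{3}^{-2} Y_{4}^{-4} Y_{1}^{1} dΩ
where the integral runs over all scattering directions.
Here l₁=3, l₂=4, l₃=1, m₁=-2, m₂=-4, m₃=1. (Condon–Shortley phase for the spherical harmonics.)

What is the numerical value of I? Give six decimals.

0.000000

Σmᵢ = -5 ≠ 0, so the φ-integral vanishes; I = 0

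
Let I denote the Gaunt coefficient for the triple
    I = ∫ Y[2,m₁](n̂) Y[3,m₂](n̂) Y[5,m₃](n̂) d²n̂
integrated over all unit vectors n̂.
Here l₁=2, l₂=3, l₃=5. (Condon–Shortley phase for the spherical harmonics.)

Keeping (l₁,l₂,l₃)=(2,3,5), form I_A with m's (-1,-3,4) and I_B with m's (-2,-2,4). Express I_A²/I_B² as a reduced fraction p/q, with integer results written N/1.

2/3

l's match ⇒ only the (l;m) 3-j factors differ between A and B.
A: triangle coeff Δ(2,3,5) = 1/2310; Σ_t [0,0]: t=0:+1/4320 = 1/4320; (3j)²=2/55 [(2 3 5; -1 -3 4)], sign=-1
B: triangle coeff Δ(2,3,5) = 1/2310; Σ_t [0,0]: t=0:+1/2880 = 1/2880; (3j)²=3/55 [(2 3 5; -2 -2 4)], sign=-1
I_A²/I_B² = (2/55)/(3/55) = 2/3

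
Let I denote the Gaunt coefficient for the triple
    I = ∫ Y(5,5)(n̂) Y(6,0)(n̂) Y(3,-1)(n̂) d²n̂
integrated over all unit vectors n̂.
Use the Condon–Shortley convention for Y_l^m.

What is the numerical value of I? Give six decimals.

0.000000

5 + 0 − 1 = 4 ≠ 0: azimuthal integral kills it; I = 0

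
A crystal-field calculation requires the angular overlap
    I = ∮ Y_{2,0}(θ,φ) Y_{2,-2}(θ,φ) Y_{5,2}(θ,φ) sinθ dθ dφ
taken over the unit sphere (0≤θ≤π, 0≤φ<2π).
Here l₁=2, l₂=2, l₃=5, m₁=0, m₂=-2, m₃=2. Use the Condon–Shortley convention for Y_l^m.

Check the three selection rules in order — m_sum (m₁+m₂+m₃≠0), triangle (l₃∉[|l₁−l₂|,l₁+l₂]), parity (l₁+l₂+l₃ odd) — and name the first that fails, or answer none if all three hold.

triangle

Σmᵢ = 0  ✓
l₃∈[|l₁−l₂|,l₁+l₂]=[0,4], have l₃=5  ✗
Σlᵢ = 9 ⇒ odd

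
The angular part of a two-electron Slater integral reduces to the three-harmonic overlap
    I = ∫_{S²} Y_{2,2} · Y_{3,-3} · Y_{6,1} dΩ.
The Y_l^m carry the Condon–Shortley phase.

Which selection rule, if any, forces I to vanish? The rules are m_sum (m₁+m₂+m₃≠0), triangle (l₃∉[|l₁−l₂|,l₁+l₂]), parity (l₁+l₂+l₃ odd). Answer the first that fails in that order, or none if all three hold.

triangle

azimuthal sum: 2 − 3 + 1 = 0  ✓
1 ≤ 6 ≤ 5 (triangle on l)  ✗
L = 2 + 3 + 6 = 11 (odd)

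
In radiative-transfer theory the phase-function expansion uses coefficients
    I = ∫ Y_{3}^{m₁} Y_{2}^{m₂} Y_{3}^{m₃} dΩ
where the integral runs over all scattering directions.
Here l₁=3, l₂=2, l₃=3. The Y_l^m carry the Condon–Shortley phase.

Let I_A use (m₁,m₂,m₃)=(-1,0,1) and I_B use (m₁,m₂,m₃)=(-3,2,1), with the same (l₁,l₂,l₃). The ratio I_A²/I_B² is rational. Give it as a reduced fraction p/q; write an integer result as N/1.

Shared (l₁,l₂,l₃)=(3,2,3): N and (l;000)² cancel in I_A²/I_B².
A: Δ = 2!·4!·2!/9! = 1/3780; Racah Σ t=0..2: t=0:+1/96 t=1:−1/6 t=2:+1/16 = -3/32; ⇒ 3j(3 2 3; -1 0 1)² = 3/140, sgn -1
B: Δ = 2!·4!·2!/9! = 1/3780; Racah Σ t=2..2: t=2:+1/96 = 1/96; ⇒ 3j(3 2 3; -3 2 1)² = 1/42, sgn +1
I_A²/I_B² = (3/140)/(1/42) = 9/10

9/10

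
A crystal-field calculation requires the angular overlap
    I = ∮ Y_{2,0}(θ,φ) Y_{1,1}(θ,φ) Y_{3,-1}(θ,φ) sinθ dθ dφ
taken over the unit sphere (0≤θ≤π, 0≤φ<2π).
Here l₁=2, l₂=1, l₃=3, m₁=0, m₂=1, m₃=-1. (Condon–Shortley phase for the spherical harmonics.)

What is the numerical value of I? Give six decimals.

Rules hold: Σm=0, L=6 even, 1≤3≤3.
N = 5·3·7 = 105
Δ = 0!·4!·2!/7! = 1/105
Racah Σ t=0..0: t=0:+1/4 = 1/4
⇒ 3j(2 1 3; 0 0 0)² = 3/35, sgn -1
Racah Σ t=0..0: t=0:+1/8 = 1/8
⇒ 3j(2 1 3; 0 1 -1)² = 2/35, sgn +1
4πI² = N·(3j₀)²·(3jₘ)² = 18/35
I = -1·√(0.514286/4π) = -0.20230066

-0.202301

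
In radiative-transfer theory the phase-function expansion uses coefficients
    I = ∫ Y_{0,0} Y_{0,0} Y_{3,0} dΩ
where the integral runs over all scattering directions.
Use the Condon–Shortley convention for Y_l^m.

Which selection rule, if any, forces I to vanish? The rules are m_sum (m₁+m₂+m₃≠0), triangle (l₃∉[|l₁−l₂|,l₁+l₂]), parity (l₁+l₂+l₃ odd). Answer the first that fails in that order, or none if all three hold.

triangle

azimuthal sum: 0 + 0 + 0 = 0  ✓
0 ≤ 3 ≤ 0 (triangle on l)  ✗
L = 0 + 0 + 3 = 3 (odd)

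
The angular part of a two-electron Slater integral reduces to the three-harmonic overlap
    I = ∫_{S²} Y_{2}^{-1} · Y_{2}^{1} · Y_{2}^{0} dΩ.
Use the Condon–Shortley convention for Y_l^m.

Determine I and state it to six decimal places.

-0.090112

Checks pass: Σm=0; 6 even; l₃=2∈[0,4].
(2·2+1)(2·2+1)(2·2+1) = 125
Δ: 2! 2! 2! / 7! → 1/630
sum: t=0:+1/8 t=1:−1/1 t=2:+1/8 = -3/4
3j²(2 2 2; 0 0 0) = Δ·Π!·Σ² = 2/35  (sign -1)
sum: t=1:−1/4 t=2:+1/2 = 1/4
3j²(2 2 2; -1 1 0) = Δ·Π!·Σ² = 1/70  (sign +1)
combine: 4πI² = 125·2/35·1/70 = 5/49
take √, sign -1: I = -0.09011188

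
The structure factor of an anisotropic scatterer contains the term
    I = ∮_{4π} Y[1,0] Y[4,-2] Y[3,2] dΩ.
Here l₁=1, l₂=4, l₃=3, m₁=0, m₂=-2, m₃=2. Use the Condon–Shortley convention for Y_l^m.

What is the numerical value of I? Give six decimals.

Checks pass: Σm=0; 8 even; l₃=3∈[3,5].
(2·1+1)(2·4+1)(2·3+1) = 189
Δ: 2! 0! 6! / 9! → 1/252
sum: t=1:−1/36 = -1/36
3j²(1 4 3; 0 0 0) = Δ·Π!·Σ² = 4/63  (sign +1)
sum: t=1:−1/120 = -1/120
3j²(1 4 3; 0 -2 2) = Δ·Π!·Σ² = 1/21  (sign +1)
combine: 4πI² = 189·4/63·1/21 = 4/7
take √, sign +1: I = 0.21324362

0.213244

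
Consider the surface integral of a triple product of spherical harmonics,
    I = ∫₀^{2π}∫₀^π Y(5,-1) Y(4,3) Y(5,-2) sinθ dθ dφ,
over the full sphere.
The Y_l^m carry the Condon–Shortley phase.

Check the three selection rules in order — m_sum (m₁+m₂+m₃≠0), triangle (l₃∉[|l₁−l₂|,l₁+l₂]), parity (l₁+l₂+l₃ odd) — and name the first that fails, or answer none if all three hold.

none

m₁+m₂+m₃ = -1 + 3 − 2 = 0  ✓
triangle: |5−4|=1 ≤ l₃=5 ≤ 5+4=9  ✓
parity: l₁+l₂+l₃ = 14 is even  ✓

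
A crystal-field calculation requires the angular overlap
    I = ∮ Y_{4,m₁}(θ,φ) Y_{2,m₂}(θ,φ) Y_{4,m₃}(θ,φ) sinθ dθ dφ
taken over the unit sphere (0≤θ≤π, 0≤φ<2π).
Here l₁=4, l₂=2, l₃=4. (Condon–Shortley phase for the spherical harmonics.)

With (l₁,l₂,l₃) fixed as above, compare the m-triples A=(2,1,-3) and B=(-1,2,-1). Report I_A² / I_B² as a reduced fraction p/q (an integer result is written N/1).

7/8

l's match ⇒ only the (l;m) 3-j factors differ between A and B.
A: triangle coeff Δ(4,2,4) = 1/13860; Σ_t [1,2]: t=1:−1/240 t=2:+1/1440 = -1/288; (3j)²=5/132 [(4 2 4; 2 1 -3)], sign=+1
B: triangle coeff Δ(4,2,4) = 1/13860; Σ_t [2,2]: t=2:+1/144 = 1/144; (3j)²=10/231 [(4 2 4; -1 2 -1)], sign=-1
I_A²/I_B² = (5/132)/(10/231) = 7/8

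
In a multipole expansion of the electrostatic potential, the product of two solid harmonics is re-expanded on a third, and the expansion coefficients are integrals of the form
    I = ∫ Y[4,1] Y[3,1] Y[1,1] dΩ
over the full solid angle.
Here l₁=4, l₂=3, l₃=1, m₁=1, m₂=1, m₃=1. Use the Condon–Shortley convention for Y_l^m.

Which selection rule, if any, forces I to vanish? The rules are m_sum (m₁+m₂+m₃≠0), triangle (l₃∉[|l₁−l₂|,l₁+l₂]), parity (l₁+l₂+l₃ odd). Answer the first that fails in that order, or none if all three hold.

m_sum

Σmᵢ = 3  ✗
l₃∈[|l₁−l₂|,l₁+l₂]=[1,7], have l₃=1
Σlᵢ = 8 ⇒ even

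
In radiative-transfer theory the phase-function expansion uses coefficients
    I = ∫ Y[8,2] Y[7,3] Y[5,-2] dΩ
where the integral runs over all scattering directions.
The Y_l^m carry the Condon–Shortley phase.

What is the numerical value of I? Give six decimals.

0.000000

Σmᵢ = 3 ≠ 0, so the φ-integral vanishes; I = 0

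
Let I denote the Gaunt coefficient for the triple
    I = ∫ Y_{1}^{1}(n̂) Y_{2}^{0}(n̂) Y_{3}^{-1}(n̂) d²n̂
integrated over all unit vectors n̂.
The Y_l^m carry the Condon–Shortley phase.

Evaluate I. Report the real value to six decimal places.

-0.202301

m-sum 0 ✓  L=6 even ✓  1≤3≤3 ✓
Π(2lᵢ+1) = 3×5×7 = 105
triangle coeff Δ(1,2,3) = 1/105
Σ_t [0,0]: t=0:+1/4 = 1/4
(3j)²=3/35 [(1 2 3; 0 0 0)], sign=-1
Σ_t [0,0]: t=0:+1/8 = 1/8
(3j)²=2/35 [(1 2 3; 1 0 -1)], sign=+1
⇒ 4πI² = 18/35
I = (-1)√(18/35/(4π)) = -0.20230066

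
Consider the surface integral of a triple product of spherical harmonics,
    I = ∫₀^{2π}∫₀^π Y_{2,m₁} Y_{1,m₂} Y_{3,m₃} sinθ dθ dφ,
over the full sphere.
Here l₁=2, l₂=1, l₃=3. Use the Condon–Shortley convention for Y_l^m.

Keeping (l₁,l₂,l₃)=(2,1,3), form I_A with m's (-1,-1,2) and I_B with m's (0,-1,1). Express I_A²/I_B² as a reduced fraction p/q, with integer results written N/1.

Same 2,1,3: normalisation and zero-m 3j drop out of the ratio.
A: Δ: 0! 4! 2! / 7! → 1/105; sum: t=0:+1/12 = 1/12; 3j²(2 1 3; -1 -1 2) = Δ·Π!·Σ² = 2/21  (sign -1)
B: Δ: 0! 4! 2! / 7! → 1/105; sum: t=0:+1/8 = 1/8; 3j²(2 1 3; 0 -1 1) = Δ·Π!·Σ² = 2/35  (sign +1)
I_A²/I_B² = (2/21)/(2/35) = 5/3

5/3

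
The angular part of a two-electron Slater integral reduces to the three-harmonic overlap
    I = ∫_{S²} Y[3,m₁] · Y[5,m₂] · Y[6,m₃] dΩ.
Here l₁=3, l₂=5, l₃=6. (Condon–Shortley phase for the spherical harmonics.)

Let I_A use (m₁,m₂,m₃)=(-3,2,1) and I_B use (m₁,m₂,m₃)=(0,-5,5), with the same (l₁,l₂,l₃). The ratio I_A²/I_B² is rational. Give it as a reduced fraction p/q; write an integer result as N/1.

49/99

Same 3,5,6: normalisation and zero-m 3j drop out of the ratio.
A: Δ: 2! 4! 8! / 15! → 1/675675; sum: t=2:+1/34560 = 1/34560; 3j²(3 5 6; -3 2 1) = Δ·Π!·Σ² = 7/429  (sign -1)
B: Δ: 2! 4! 8! / 15! → 1/675675; sum: t=0:+1/483840 = 1/483840; 3j²(3 5 6; 0 -5 5) = Δ·Π!·Σ² = 3/91  (sign -1)
I_A²/I_B² = (7/429)/(3/91) = 49/99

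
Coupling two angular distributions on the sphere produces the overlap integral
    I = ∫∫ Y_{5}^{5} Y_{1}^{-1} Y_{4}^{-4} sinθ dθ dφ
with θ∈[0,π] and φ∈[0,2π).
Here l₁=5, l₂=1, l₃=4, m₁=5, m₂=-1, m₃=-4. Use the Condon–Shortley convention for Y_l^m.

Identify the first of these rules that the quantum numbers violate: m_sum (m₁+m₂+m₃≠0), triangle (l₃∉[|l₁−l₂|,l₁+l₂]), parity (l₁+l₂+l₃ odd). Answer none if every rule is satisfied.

none

azimuthal sum: 5 − 1 − 4 = 0  ✓
4 ≤ 4 ≤ 6 (triangle on l)  ✓
L = 5 + 1 + 4 = 10 (even)  ✓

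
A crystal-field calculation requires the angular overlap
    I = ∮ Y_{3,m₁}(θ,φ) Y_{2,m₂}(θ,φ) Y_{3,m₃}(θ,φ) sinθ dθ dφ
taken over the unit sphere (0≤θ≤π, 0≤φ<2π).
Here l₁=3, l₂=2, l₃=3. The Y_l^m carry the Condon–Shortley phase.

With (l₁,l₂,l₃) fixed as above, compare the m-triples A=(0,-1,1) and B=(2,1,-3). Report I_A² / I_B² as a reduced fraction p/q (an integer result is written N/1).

Shared (l₁,l₂,l₃)=(3,2,3): N and (l;000)² cancel in I_A²/I_B².
A: Δ = 2!·4!·2!/9! = 1/3780; Racah Σ t=0..1: t=0:+1/12 t=1:−1/8 = -1/24; ⇒ 3j(3 2 3; 0 -1 1)² = 1/210, sgn -1
B: Δ = 2!·4!·2!/9! = 1/3780; Racah Σ t=1..1: t=1:−1/48 = -1/48; ⇒ 3j(3 2 3; 2 1 -3)² = 5/84, sgn -1
I_A²/I_B² = (1/210)/(5/84) = 2/25

2/25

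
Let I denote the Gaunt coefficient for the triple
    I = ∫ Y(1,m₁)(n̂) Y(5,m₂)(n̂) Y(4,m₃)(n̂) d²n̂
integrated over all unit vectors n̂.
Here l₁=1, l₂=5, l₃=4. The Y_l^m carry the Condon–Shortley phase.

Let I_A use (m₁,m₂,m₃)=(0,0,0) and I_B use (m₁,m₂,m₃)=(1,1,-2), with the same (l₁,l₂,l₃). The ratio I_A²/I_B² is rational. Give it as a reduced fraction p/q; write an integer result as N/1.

Shared (l₁,l₂,l₃)=(1,5,4): N and (l;000)² cancel in I_A²/I_B².
A: Δ = 2!·0!·8!/11! = 1/495; Racah Σ t=1..1: t=1:−1/576 = -1/576; ⇒ 3j(1 5 4; 0 0 0)² = 5/99, sgn -1
B: Δ = 2!·0!·8!/11! = 1/495; Racah Σ t=0..0: t=0:+1/2880 = 1/2880; ⇒ 3j(1 5 4; 1 1 -2)² = 2/165, sgn +1
I_A²/I_B² = (5/99)/(2/165) = 25/6

25/6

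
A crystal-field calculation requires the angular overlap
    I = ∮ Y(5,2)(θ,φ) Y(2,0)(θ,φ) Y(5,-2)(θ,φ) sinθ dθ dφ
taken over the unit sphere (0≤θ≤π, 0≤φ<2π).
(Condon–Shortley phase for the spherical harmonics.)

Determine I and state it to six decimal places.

Rules hold: Σm=0, L=12 even, 3≤5≤7.
N = 11·5·11 = 605
Δ = 2!·8!·2!/13! = 1/38610
Racah Σ t=0..2: t=0:+1/2880 t=1:−1/576 t=2:+1/2880 = -1/960
⇒ 3j(5 2 5; 0 0 0)² = 10/429, sgn +1
Racah Σ t=0..2: t=0:+1/2880 t=1:−1/1440 t=2:+1/20160 = -1/3360
⇒ 3j(5 2 5; 2 0 -2)² = 6/715, sgn +1
4πI² = N·(3j₀)²·(3jₘ)² = 20/169
I = +1·√(0.118343/4π) = 0.09704356

0.097044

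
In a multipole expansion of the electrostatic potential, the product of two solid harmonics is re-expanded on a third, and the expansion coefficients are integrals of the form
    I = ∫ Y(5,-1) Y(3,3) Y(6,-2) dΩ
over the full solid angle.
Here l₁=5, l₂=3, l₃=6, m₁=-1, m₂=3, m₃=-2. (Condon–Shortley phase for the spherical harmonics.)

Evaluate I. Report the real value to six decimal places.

-0.174062

m-sum 0 ✓  L=14 even ✓  2≤6≤8 ✓
Π(2lᵢ+1) = 11×7×13 = 1001
triangle coeff Δ(5,3,6) = 1/675675
Σ_t [0,2]: t=0:+1/8640 t=1:−1/2304 t=2:+1/8640 = -7/34560
(3j)²=7/429 [(5 3 6; 0 0 0)], sign=-1
Σ_t [2,2]: t=2:+1/27648 = 1/27648
(3j)²=10/429 [(5 3 6; -1 3 -2)], sign=+1
⇒ 4πI² = 490/1287
I = (-1)√(490/1287/(4π)) = -0.17406195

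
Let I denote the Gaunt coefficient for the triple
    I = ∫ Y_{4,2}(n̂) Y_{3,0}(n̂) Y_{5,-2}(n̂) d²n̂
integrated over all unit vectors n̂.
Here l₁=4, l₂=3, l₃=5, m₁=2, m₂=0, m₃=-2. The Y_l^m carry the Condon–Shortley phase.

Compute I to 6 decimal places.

0.022664

Rules hold: Σm=0, L=12 even, 1≤5≤7.
N = 9·7·11 = 693
Δ = 2!·6!·4!/13! = 1/180180
Racah Σ t=0..2: t=0:+1/576 t=1:−1/144 t=2:+1/576 = -1/288
⇒ 3j(4 3 5; 0 0 0)² = 20/1001, sgn +1
Racah Σ t=0..2: t=0:+1/576 t=1:−1/480 t=2:+1/8640 = -1/4320
⇒ 3j(4 3 5; 2 0 -2)² = 1/2145, sgn +1
4πI² = N·(3j₀)²·(3jₘ)² = 12/1859
I = +1·√(0.00645508/4π) = 0.02266449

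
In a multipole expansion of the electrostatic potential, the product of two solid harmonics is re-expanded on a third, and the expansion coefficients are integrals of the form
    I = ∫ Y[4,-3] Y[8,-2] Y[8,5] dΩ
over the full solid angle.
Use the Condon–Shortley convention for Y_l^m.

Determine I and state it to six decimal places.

0.153303

Rules hold: Σm=0, L=20 even, 4≤8≤12.
N = 9·17·17 = 2601
Δ = 4!·4!·12!/21! = 1/185175900
Racah Σ t=0..4: t=0:+1/557383680 t=1:−1/21772800 t=2:+1/8294400 t=3:−1/21772800 t=4:+1/557383680 = 1/30965760
⇒ 3j(4 8 8; 0 0 0)² = 36/4199, sgn +1
Racah Σ t=3..4: t=3:−1/313528320 t=4:+1/1045094400 = -1/447897600
⇒ 3j(4 8 8; -3 -2 5)² = 77/5814, sgn +1
4πI² = N·(3j₀)²·(3jₘ)² = 1386/4693
I = +1·√(0.295333/4π) = 0.15330327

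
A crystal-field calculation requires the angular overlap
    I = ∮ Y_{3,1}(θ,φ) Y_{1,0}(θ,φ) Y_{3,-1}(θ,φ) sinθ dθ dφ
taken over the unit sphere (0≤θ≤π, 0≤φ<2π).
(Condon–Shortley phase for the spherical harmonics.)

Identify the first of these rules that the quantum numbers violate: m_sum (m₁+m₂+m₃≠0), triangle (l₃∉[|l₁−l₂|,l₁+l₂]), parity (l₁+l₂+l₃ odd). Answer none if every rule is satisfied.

m₁+m₂+m₃ = 1 + 0 − 1 = 0  ✓
triangle: |3−1|=2 ≤ l₃=3 ≤ 3+1=4  ✓
parity: l₁+l₂+l₃ = 7 is odd  ✗

parity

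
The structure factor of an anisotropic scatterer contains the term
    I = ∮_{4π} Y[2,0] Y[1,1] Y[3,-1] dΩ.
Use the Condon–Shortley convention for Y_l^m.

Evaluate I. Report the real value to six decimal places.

-0.202301

m-sum 0 ✓  L=6 even ✓  1≤3≤3 ✓
Π(2lᵢ+1) = 5×3×7 = 105
triangle coeff Δ(2,1,3) = 1/105
Σ_t [0,0]: t=0:+1/4 = 1/4
(3j)²=3/35 [(2 1 3; 0 0 0)], sign=-1
Σ_t [0,0]: t=0:+1/8 = 1/8
(3j)²=2/35 [(2 1 3; 0 1 -1)], sign=+1
⇒ 4πI² = 18/35
I = (-1)√(18/35/(4π)) = -0.20230066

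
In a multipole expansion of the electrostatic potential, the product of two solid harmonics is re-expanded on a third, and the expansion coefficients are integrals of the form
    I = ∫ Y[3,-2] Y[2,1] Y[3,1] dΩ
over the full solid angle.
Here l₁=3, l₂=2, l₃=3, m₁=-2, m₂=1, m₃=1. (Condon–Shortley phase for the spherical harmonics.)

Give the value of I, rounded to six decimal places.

m-sum 0 ✓  L=8 even ✓  1≤3≤5 ✓
Π(2lᵢ+1) = 7×5×7 = 245
triangle coeff Δ(3,2,3) = 1/3780
Σ_t [0,2]: t=0:+1/24 t=1:−1/4 t=2:+1/24 = -1/6
(3j)²=4/105 [(3 2 3; 0 0 0)], sign=+1
Σ_t [1,2]: t=1:−1/48 t=2:+1/12 = 1/16
(3j)²=1/28 [(3 2 3; -2 1 1)], sign=+1
⇒ 4πI² = 1/3
I = (+1)√(1/3/(4π)) = 0.16286750

0.162868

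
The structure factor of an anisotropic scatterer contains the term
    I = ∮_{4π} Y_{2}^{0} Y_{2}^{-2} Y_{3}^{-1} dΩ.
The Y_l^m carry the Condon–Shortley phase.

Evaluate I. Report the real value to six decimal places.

0 − 2 − 1 = -3 ≠ 0: azimuthal integral kills it; I = 0

0.000000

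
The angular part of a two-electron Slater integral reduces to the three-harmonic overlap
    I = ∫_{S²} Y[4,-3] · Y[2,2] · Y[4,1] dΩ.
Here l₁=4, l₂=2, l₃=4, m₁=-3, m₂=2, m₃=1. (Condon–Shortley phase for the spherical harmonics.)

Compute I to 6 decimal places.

0.159270

m-sum 0 ✓  L=10 even ✓  2≤4≤6 ✓
Π(2lᵢ+1) = 9×5×9 = 405
triangle coeff Δ(4,2,4) = 1/13860
Σ_t [0,2]: t=0:+1/192 t=1:−1/36 t=2:+1/192 = -5/288
(3j)²=20/693 [(4 2 4; 0 0 0)], sign=-1
Σ_t [2,2]: t=2:+1/480 = 1/480
(3j)²=3/110 [(4 2 4; -3 2 1)], sign=-1
⇒ 4πI² = 270/847
I = (+1)√(270/847/(4π)) = 0.15927046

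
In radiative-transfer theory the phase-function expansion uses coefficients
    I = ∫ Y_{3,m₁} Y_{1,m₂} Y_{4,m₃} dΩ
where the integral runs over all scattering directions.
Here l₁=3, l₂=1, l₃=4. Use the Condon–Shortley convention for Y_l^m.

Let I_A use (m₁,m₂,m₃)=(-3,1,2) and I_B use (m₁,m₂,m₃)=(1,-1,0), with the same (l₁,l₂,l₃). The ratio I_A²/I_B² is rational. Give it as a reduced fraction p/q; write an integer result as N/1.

Same 3,1,4: normalisation and zero-m 3j drop out of the ratio.
A: Δ: 0! 6! 2! / 9! → 1/252; sum: t=0:+1/1440 = 1/1440; 3j²(3 1 4; -3 1 2) = Δ·Π!·Σ² = 1/252  (sign +1)
B: Δ: 0! 6! 2! / 9! → 1/252; sum: t=0:+1/96 = 1/96; 3j²(3 1 4; 1 -1 0) = Δ·Π!·Σ² = 1/42  (sign +1)
I_A²/I_B² = (1/252)/(1/42) = 1/6

1/6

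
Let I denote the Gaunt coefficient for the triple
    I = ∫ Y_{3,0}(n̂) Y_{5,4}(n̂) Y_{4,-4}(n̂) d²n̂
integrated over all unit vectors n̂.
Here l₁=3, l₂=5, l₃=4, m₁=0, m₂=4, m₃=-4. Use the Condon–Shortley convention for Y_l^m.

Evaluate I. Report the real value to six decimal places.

-0.207724

Checks pass: Σm=0; 12 even; l₃=4∈[2,8].
(2·3+1)(2·5+1)(2·4+1) = 693
Δ: 4! 2! 6! / 13! → 1/180180
sum: t=1:−1/576 t=2:+1/144 t=3:−1/576 = 1/288
3j²(3 5 4; 0 0 0) = Δ·Π!·Σ² = 20/1001  (sign +1)
sum: t=3:−1/8640 = -1/8640
3j²(3 5 4; 0 4 -4) = Δ·Π!·Σ² = 28/715  (sign -1)
combine: 4πI² = 693·20/1001·28/715 = 1008/1859
take √, sign -1: I = -0.20772350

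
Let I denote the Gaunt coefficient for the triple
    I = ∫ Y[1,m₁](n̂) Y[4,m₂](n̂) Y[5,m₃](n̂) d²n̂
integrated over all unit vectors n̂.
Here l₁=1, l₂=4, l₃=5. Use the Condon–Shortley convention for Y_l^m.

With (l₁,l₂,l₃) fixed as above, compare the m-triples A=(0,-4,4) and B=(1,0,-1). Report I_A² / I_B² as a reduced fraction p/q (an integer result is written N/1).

3/5

Shared (l₁,l₂,l₃)=(1,4,5): N and (l;000)² cancel in I_A²/I_B².
A: Δ = 0!·2!·8!/11! = 1/495; Racah Σ t=0..0: t=0:+1/40320 = 1/40320; ⇒ 3j(1 4 5; 0 -4 4)² = 1/55, sgn -1
B: Δ = 0!·2!·8!/11! = 1/495; Racah Σ t=0..0: t=0:+1/1152 = 1/1152; ⇒ 3j(1 4 5; 1 0 -1)² = 1/33, sgn +1
I_A²/I_B² = (1/55)/(1/33) = 3/5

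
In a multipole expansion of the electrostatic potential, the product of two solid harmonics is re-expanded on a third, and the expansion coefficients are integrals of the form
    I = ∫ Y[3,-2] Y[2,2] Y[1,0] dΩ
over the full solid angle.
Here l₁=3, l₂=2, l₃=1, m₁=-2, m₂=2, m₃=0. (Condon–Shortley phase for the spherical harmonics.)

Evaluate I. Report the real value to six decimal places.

0.184674

Checks pass: Σm=0; 6 even; l₃=1∈[1,5].
(2·3+1)(2·2+1)(2·1+1) = 105
Δ: 4! 2! 0! / 7! → 1/105
sum: t=2:+1/4 = 1/4
3j²(3 2 1; 0 0 0) = Δ·Π!·Σ² = 3/35  (sign -1)
sum: t=4:+1/24 = 1/24
3j²(3 2 1; -2 2 0) = Δ·Π!·Σ² = 1/21  (sign -1)
combine: 4πI² = 105·3/35·1/21 = 3/7
take √, sign +1: I = 0.18467439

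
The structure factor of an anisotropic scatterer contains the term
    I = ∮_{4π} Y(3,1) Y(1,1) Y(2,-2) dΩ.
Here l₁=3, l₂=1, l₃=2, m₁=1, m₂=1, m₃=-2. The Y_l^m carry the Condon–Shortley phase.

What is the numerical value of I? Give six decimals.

-0.082589

Checks pass: Σm=0; 6 even; l₃=2∈[2,4].
(2·3+1)(2·1+1)(2·2+1) = 105
Δ: 2! 4! 0! / 7! → 1/105
sum: t=1:−1/4 = -1/4
3j²(3 1 2; 0 0 0) = Δ·Π!·Σ² = 3/35  (sign -1)
sum: t=2:+1/48 = 1/48
3j²(3 1 2; 1 1 -2) = Δ·Π!·Σ² = 1/105  (sign +1)
combine: 4πI² = 105·3/35·1/105 = 3/35
take √, sign -1: I = -0.08258890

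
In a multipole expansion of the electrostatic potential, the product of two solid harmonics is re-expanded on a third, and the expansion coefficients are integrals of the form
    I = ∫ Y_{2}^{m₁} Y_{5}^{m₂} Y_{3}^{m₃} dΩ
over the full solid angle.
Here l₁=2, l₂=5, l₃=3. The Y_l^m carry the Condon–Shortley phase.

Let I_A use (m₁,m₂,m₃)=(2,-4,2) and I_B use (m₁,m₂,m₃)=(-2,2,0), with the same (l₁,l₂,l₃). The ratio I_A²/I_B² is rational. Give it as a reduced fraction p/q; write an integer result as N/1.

18/5

l's match ⇒ only the (l;m) 3-j factors differ between A and B.
A: triangle coeff Δ(2,5,3) = 1/2310; Σ_t [0,0]: t=0:+1/2880 = 1/2880; (3j)²=3/55 [(2 5 3; 2 -4 2)], sign=-1
B: triangle coeff Δ(2,5,3) = 1/2310; Σ_t [4,4]: t=4:+1/864 = 1/864; (3j)²=1/66 [(2 5 3; -2 2 0)], sign=-1
I_A²/I_B² = (3/55)/(1/66) = 18/5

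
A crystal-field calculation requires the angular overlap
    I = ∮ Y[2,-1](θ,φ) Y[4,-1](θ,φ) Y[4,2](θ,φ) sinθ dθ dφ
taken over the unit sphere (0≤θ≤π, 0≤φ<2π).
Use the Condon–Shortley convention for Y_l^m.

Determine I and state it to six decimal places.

0.127700

m-sum 0 ✓  L=10 even ✓  2≤4≤6 ✓
Π(2lᵢ+1) = 5×9×9 = 405
triangle coeff Δ(2,4,4) = 1/13860
Σ_t [0,2]: t=0:+1/192 t=1:−1/36 t=2:+1/192 = -5/288
(3j)²=20/693 [(2 4 4; 0 0 0)], sign=-1
Σ_t [1,2]: t=1:−1/96 t=2:+1/240 = -1/160
(3j)²=27/1540 [(2 4 4; -1 -1 2)], sign=-1
⇒ 4πI² = 1215/5929
I = (+1)√(1215/5929/(4π)) = 0.12770047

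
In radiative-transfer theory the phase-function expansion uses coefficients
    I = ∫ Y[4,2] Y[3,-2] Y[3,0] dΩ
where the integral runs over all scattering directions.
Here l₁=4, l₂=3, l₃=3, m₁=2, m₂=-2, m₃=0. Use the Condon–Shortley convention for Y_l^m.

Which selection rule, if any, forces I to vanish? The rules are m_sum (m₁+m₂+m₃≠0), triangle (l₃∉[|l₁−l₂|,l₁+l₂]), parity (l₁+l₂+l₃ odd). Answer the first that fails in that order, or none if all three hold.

m₁+m₂+m₃ = 2 − 2 + 0 = 0  ✓
triangle: |4−3|=1 ≤ l₃=3 ≤ 4+3=7  ✓
parity: l₁+l₂+l₃ = 10 is even  ✓

none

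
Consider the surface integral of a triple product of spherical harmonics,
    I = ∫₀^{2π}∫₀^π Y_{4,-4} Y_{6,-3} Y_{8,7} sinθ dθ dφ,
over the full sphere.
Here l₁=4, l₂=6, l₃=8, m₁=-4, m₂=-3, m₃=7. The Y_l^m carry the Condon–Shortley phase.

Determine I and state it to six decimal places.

0.176610

Rules hold: Σm=0, L=18 even, 2≤8≤10.
N = 9·13·17 = 1989
Δ = 2!·6!·10!/19! = 1/23279256
Racah Σ t=0..2: t=0:+1/1658880 t=1:−1/518400 t=2:+1/1658880 = -1/1382400
⇒ 3j(4 6 8; 0 0 0)² = 504/46189, sgn -1
Racah Σ t=2..2: t=2:+1/522547200 = 1/522547200
⇒ 3j(4 6 8; -4 -3 7)² = 35/1938, sgn -1
4πI² = N·(3j₀)²·(3jₘ)² = 26460/67507
I = +1·√(0.391959/4π) = 0.17661012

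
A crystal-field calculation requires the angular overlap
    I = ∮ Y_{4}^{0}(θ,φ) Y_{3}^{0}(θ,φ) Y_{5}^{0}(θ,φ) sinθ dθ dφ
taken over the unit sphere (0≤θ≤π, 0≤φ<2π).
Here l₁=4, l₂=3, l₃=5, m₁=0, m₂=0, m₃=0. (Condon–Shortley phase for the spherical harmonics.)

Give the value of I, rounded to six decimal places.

m-sum 0 ✓  L=12 even ✓  1≤5≤7 ✓
Π(2lᵢ+1) = 9×7×11 = 693
triangle coeff Δ(4,3,5) = 1/180180
Σ_t [0,2]: t=0:+1/576 t=1:−1/144 t=2:+1/576 = -1/288
(3j)²=20/1001 [(4 3 5; 0 0 0)], sign=+1
(m-triple is (0,0,0) — same symbol as above.)
⇒ 4πI² = 3600/13013
I = (+1)√(3600/13013/(4π)) = 0.14837393

0.148374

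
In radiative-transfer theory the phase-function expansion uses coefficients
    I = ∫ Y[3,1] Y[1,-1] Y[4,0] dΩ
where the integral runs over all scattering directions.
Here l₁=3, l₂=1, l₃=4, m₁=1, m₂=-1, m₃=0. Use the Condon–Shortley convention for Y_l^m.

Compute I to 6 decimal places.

Rules hold: Σm=0, L=8 even, 2≤4≤4.
N = 7·3·9 = 189
Δ = 0!·6!·2!/9! = 1/252
Racah Σ t=0..0: t=0:+1/36 = 1/36
⇒ 3j(3 1 4; 0 0 0)² = 4/63, sgn +1
Racah Σ t=0..0: t=0:+1/96 = 1/96
⇒ 3j(3 1 4; 1 -1 0)² = 1/42, sgn +1
4πI² = N·(3j₀)²·(3jₘ)² = 2/7
I = +1·√(0.285714/4π) = 0.15078601

0.150786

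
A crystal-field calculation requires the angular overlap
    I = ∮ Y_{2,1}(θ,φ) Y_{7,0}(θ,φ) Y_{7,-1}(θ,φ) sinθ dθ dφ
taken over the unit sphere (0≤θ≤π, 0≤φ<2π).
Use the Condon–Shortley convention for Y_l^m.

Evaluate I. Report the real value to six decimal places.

Checks pass: Σm=0; 16 even; l₃=7∈[5,9].
(2·2+1)(2·7+1)(2·7+1) = 1125
Δ: 2! 2! 12! / 17! → 1/185640
sum: t=0:+1/2419200 t=1:−1/518400 t=2:+1/2419200 = -1/907200
3j²(2 7 7; 0 0 0) = Δ·Π!·Σ² = 56/3315  (sign +1)
sum: t=0:+1/1209600 t=1:−1/1036800 = -1/7257600
3j²(2 7 7; 1 0 -1) = Δ·Π!·Σ² = 1/2210  (sign -1)
combine: 4πI² = 1125·56/3315·1/2210 = 420/48841
take √, sign -1: I = -0.02615938

-0.026159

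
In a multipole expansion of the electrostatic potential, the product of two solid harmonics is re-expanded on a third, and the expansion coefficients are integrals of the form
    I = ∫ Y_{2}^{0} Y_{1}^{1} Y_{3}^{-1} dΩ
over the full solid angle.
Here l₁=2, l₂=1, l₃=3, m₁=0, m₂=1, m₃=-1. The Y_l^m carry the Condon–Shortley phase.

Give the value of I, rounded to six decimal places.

-0.202301

m-sum 0 ✓  L=6 even ✓  1≤3≤3 ✓
Π(2lᵢ+1) = 5×3×7 = 105
triangle coeff Δ(2,1,3) = 1/105
Σ_t [0,0]: t=0:+1/4 = 1/4
(3j)²=3/35 [(2 1 3; 0 0 0)], sign=-1
Σ_t [0,0]: t=0:+1/8 = 1/8
(3j)²=2/35 [(2 1 3; 0 1 -1)], sign=+1
⇒ 4πI² = 18/35
I = (-1)√(18/35/(4π)) = -0.20230066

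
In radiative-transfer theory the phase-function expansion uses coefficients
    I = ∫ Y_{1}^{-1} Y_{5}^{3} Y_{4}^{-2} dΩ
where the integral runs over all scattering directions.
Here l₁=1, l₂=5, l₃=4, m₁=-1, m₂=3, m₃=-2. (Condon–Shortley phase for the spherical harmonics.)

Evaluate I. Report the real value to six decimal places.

-0.259847

m-sum 0 ✓  L=10 even ✓  4≤4≤6 ✓
Π(2lᵢ+1) = 3×11×9 = 297
triangle coeff Δ(1,5,4) = 1/495
Σ_t [1,1]: t=1:−1/576 = -1/576
(3j)²=5/99 [(1 5 4; 0 0 0)], sign=-1
Σ_t [2,2]: t=2:+1/2880 = 1/2880
(3j)²=28/495 [(1 5 4; -1 3 -2)], sign=+1
⇒ 4πI² = 28/33
I = (-1)√(28/33/(4π)) = -0.25984664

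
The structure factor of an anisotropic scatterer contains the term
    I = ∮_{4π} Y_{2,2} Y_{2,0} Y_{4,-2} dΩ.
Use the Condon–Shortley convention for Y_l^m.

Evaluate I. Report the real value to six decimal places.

Checks pass: Σm=0; 8 even; l₃=4∈[0,4].
(2·2+1)(2·2+1)(2·4+1) = 225
Δ: 0! 4! 4! / 9! → 1/630
sum: t=0:+1/16 = 1/16
3j²(2 2 4; 0 0 0) = Δ·Π!·Σ² = 2/35  (sign +1)
sum: t=0:+1/96 = 1/96
3j²(2 2 4; 2 0 -2) = Δ·Π!·Σ² = 1/42  (sign +1)
combine: 4πI² = 225·2/35·1/42 = 15/49
take √, sign +1: I = 0.15607835

0.156078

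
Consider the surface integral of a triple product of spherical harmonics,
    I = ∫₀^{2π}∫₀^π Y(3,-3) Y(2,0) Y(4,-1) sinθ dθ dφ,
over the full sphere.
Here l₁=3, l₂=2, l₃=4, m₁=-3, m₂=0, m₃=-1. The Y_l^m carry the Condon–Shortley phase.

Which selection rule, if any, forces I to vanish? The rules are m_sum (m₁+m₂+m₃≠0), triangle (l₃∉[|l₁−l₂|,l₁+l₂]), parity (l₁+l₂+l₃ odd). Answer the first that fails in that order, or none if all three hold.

m_sum

m₁+m₂+m₃ = -3 + 0 − 1 = -4  ✗
triangle: |3−2|=1 ≤ l₃=4 ≤ 3+2=5
parity: l₁+l₂+l₃ = 9 is odd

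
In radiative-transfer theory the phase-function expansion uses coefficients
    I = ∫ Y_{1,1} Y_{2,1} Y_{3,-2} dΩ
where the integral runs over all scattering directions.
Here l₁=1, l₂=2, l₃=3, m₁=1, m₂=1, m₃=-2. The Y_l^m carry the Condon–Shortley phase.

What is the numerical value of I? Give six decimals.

0.261169

Checks pass: Σm=0; 6 even; l₃=3∈[1,3].
(2·1+1)(2·2+1)(2·3+1) = 105
Δ: 0! 2! 4! / 7! → 1/105
sum: t=0:+1/4 = 1/4
3j²(1 2 3; 0 0 0) = Δ·Π!·Σ² = 3/35  (sign -1)
sum: t=0:+1/12 = 1/12
3j²(1 2 3; 1 1 -2) = Δ·Π!·Σ² = 2/21  (sign -1)
combine: 4πI² = 105·3/35·2/21 = 6/7
take √, sign +1: I = 0.26116903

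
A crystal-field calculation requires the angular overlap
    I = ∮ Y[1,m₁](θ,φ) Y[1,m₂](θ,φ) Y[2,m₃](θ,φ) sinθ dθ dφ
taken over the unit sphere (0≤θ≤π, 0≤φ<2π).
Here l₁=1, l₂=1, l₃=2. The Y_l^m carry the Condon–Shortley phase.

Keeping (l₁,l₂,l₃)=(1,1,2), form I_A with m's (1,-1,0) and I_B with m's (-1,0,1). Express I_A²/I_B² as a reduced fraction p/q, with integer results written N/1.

Same 1,1,2: normalisation and zero-m 3j drop out of the ratio.
A: Δ: 0! 2! 2! / 5! → 1/30; sum: t=0:+1/4 = 1/4; 3j²(1 1 2; 1 -1 0) = Δ·Π!·Σ² = 1/30  (sign +1)
B: Δ: 0! 2! 2! / 5! → 1/30; sum: t=0:+1/2 = 1/2; 3j²(1 1 2; -1 0 1) = Δ·Π!·Σ² = 1/10  (sign -1)
I_A²/I_B² = (1/30)/(1/10) = 1/3

1/3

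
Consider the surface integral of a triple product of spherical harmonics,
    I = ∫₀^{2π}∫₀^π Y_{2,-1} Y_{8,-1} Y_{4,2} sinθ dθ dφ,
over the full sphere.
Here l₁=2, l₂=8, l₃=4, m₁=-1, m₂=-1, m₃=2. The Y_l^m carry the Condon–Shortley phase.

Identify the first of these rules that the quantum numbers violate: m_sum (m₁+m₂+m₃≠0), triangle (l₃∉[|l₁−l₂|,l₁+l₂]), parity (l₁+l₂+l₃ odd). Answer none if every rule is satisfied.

azimuthal sum: -1 − 1 + 2 = 0  ✓
6 ≤ 4 ≤ 10 (triangle on l)  ✗
L = 2 + 8 + 4 = 14 (even)

triangle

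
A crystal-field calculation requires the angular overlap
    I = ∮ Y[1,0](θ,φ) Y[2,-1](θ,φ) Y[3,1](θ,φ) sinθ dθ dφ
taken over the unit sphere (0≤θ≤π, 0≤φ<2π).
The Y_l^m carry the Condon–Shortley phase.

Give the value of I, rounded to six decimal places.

-0.233597

Rules hold: Σm=0, L=6 even, 1≤3≤3.
N = 3·5·7 = 105
Δ = 0!·2!·4!/7! = 1/105
Racah Σ t=0..0: t=0:+1/4 = 1/4
⇒ 3j(1 2 3; 0 0 0)² = 3/35, sgn -1
Racah Σ t=0..0: t=0:+1/6 = 1/6
⇒ 3j(1 2 3; 0 -1 1)² = 8/105, sgn +1
4πI² = N·(3j₀)²·(3jₘ)² = 24/35
I = -1·√(0.685714/4π) = -0.23359668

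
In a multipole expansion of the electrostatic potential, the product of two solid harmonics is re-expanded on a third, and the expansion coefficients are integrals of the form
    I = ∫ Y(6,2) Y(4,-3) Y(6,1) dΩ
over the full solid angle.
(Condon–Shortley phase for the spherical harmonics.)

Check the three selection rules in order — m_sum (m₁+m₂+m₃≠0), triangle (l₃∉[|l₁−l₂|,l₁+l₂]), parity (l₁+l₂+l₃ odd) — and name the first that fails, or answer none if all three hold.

none

azimuthal sum: 2 − 3 + 1 = 0  ✓
2 ≤ 6 ≤ 10 (triangle on l)  ✓
L = 6 + 4 + 6 = 16 (even)  ✓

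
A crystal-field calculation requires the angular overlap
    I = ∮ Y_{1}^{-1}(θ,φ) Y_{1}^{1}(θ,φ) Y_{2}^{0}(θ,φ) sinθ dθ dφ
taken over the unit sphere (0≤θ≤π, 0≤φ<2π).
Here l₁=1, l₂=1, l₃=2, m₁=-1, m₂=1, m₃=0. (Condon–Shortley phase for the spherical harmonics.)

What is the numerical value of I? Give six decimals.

Checks pass: Σm=0; 4 even; l₃=2∈[0,2].
(2·1+1)(2·1+1)(2·2+1) = 45
Δ: 0! 2! 2! / 5! → 1/30
sum: t=0:+1/1 = 1/1
3j²(1 1 2; 0 0 0) = Δ·Π!·Σ² = 2/15  (sign +1)
sum: t=0:+1/4 = 1/4
3j²(1 1 2; -1 1 0) = Δ·Π!·Σ² = 1/30  (sign +1)
combine: 4πI² = 45·2/15·1/30 = 1/5
take √, sign +1: I = 0.12615663

0.126157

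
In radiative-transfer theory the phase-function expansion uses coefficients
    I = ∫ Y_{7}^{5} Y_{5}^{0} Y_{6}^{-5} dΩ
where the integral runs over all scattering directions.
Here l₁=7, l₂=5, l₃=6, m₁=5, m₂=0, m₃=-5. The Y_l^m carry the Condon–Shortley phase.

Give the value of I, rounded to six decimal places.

Checks pass: Σm=0; 18 even; l₃=6∈[2,12].
(2·7+1)(2·5+1)(2·6+1) = 2145
Δ: 6! 8! 4! / 19! → 1/174594420
sum: t=1:−1/4147200 t=2:+1/207360 t=3:−1/82944 t=4:+1/207360 t=5:−1/4147200 = -1/345600
3j²(7 5 6; 0 0 0) = Δ·Π!·Σ² = 420/46189  (sign -1)
sum: t=1:−1/14515200 t=2:+1/11612160 = 1/58060800
3j²(7 5 6; 5 0 -5) = Δ·Π!·Σ² = 55/58786  (sign -1)
combine: 4πI² = 2145·420/46189·55/58786 = 24750/1356277
take √, sign +1: I = 0.03810733

0.038107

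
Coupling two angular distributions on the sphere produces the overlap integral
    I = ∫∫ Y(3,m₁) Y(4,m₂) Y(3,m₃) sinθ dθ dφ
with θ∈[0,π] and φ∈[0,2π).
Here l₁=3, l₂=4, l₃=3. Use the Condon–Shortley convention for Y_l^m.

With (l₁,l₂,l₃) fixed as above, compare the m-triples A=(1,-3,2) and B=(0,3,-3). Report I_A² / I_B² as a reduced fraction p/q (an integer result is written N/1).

l's match ⇒ only the (l;m) 3-j factors differ between A and B.
A: triangle coeff Δ(3,4,3) = 1/34650; Σ_t [0,1]: t=0:+1/288 t=1:−1/144 = -1/288; (3j)²=1/99 [(3 4 3; 1 -3 2)], sign=+1
B: triangle coeff Δ(3,4,3) = 1/34650; Σ_t [3,3]: t=3:−1/288 = -1/288; (3j)²=1/22 [(3 4 3; 0 3 -3)], sign=-1
I_A²/I_B² = (1/99)/(1/22) = 2/9

2/9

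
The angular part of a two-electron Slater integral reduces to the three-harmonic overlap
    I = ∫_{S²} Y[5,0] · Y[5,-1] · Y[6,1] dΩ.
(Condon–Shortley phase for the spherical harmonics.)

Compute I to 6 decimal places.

m-sum 0 ✓  L=16 even ✓  0≤6≤10 ✓
Π(2lᵢ+1) = 11×11×13 = 1573
triangle coeff Δ(5,5,6) = 1/28588560
Σ_t [0,4]: t=0:+1/345600 t=1:−1/13824 t=2:+1/5184 t=3:−1/13824 t=4:+1/345600 = 7/129600
(3j)²=80/7293 [(5 5 6; 0 0 0)], sign=+1
Σ_t [0,4]: t=0:+1/138240 t=1:−1/10368 t=2:+1/6912 t=3:−1/34560 t=4:+1/2073600 = 7/259200
(3j)²=28/7293 [(5 5 6; 0 -1 1)], sign=-1
⇒ 4πI² = 2240/33813
I = (-1)√(2240/33813/(4π)) = -0.07260679

-0.072607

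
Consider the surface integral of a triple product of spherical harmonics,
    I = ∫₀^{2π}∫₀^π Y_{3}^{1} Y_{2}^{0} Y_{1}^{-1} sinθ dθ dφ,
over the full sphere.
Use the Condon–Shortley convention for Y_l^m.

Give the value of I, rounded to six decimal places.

Rules hold: Σm=0, L=6 even, 1≤1≤5.
N = 7·5·3 = 105
Δ = 4!·2!·0!/7! = 1/105
Racah Σ t=2..2: t=2:+1/4 = 1/4
⇒ 3j(3 2 1; 0 0 0)² = 3/35, sgn -1
Racah Σ t=2..2: t=2:+1/8 = 1/8
⇒ 3j(3 2 1; 1 0 -1)² = 2/35, sgn +1
4πI² = N·(3j₀)²·(3jₘ)² = 18/35
I = -1·√(0.514286/4π) = -0.20230066

-0.202301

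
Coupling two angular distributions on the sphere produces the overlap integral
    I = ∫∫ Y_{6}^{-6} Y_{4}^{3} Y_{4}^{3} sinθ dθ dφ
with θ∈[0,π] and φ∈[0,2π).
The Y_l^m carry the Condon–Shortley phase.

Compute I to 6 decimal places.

Rules hold: Σm=0, L=14 even, 2≤4≤10.
N = 13·9·9 = 1053
Δ = 6!·6!·2!/15! = 1/1261260
Racah Σ t=2..4: t=2:+1/4608 t=3:−1/1296 t=4:+1/4608 = -7/20736
⇒ 3j(6 4 4; 0 0 0)² = 20/1287, sgn -1
Racah Σ t=6..6: t=6:+1/518400 = 1/518400
⇒ 3j(6 4 4; -6 3 3)² = 7/195, sgn -1
4πI² = N·(3j₀)²·(3jₘ)² = 84/143
I = +1·√(0.587413/4π) = 0.21620548

0.216205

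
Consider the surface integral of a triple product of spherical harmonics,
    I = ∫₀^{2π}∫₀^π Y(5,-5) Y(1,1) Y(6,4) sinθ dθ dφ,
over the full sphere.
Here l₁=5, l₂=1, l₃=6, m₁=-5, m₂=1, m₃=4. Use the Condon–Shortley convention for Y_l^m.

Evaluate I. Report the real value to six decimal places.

0.040859

Rules hold: Σm=0, L=12 even, 4≤6≤6.
N = 11·3·13 = 429
Δ = 0!·10!·2!/13! = 1/858
Racah Σ t=0..0: t=0:+1/14400 = 1/14400
⇒ 3j(5 1 6; 0 0 0)² = 6/143, sgn +1
Racah Σ t=0..0: t=0:+1/7257600 = 1/7257600
⇒ 3j(5 1 6; -5 1 4)² = 1/858, sgn +1
4πI² = N·(3j₀)²·(3jₘ)² = 3/143
I = +1·√(0.020979/4π) = 0.04085899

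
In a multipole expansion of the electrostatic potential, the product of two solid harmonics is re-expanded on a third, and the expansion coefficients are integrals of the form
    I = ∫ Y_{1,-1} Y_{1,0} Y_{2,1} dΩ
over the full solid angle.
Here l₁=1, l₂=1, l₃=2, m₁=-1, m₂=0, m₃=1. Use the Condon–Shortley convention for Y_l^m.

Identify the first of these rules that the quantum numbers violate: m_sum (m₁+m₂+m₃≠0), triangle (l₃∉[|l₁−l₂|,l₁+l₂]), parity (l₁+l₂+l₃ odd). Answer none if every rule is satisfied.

none

azimuthal sum: -1 + 0 + 1 = 0  ✓
0 ≤ 2 ≤ 2 (triangle on l)  ✓
L = 1 + 1 + 2 = 4 (even)  ✓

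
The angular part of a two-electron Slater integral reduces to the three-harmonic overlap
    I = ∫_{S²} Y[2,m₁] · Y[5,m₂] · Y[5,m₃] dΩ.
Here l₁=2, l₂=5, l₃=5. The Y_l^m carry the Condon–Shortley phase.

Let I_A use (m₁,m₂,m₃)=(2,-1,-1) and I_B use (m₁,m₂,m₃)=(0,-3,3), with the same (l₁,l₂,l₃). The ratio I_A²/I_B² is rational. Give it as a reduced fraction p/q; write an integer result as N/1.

150/1

Shared (l₁,l₂,l₃)=(2,5,5): N and (l;000)² cancel in I_A²/I_B².
A: Δ = 2!·2!·8!/13! = 1/38610; Racah Σ t=0..0: t=0:+1/2304 = 1/2304; ⇒ 3j(2 5 5; 2 -1 -1)² = 5/143, sgn +1
B: Δ = 2!·2!·8!/13! = 1/38610; Racah Σ t=0..2: t=0:+1/5760 t=1:−1/5040 t=2:+1/161280 = -1/53760; ⇒ 3j(2 5 5; 0 -3 3)² = 1/4290, sgn -1
I_A²/I_B² = (5/143)/(1/4290) = 150/1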